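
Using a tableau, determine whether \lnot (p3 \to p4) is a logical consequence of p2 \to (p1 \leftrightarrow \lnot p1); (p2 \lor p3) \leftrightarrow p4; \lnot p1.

Initial set: {(p2 \to (p1 \leftrightarrow \lnot p1)); ((p2 \lor p3) \leftrightarrow p4); \lnot p1; \lnot \lnot (p3 \to p4)}.
(p2 \to (p1 \leftrightarrow \lnot p1)): β-rule — branch into \lnot p2  //  (p1 \leftrightarrow \lnot p1).
  branch 1 (add \lnot p2):
    ((p2 \lor p3) \leftrightarrow p4): β-rule — branch into (p2 \lor p3), p4  //  \lnot (p2 \lor p3), \lnot p4.
      branch 1.1 (add (p2 \lor p3), p4):
        \lnot \lnot (p3 \to p4): β-rule — branch into \lnot p3  //  p4.
          branch 1.1.1 (add \lnot p3):
            (p2 \lor p3): β-rule — branch into p2  //  p3.
              branch 1.1.1.1 (add p2):
                × closes — contains both p2 and \lnot p2.
              branch 1.1.1.2 (add p3):
                × closes — contains both p3 and \lnot p3.
          branch 1.1.2 (add p4):
            (p2 \lor p3): β-rule — branch into p2  //  p3.
              branch 1.1.2.1 (add p2):
                × closes — contains both p2 and \lnot p2.
              branch 1.1.2.2 (add p3):
                ○ open, literals {p1=false, p2=false, p3=true, p4=true}.
      branch 1.2 (add \lnot (p2 \lor p3), \lnot p4):
        \lnot (p2 \lor p3): α-rule — add \lnot p2, \lnot p3.
        \lnot \lnot (p3 \to p4): β-rule — branch into \lnot p3  //  p4.
          branch 1.2.1 (add \lnot p3):
            ○ open, literals {p1=false, p2=false, p3=false, p4=false}.
          branch 1.2.2 (add p4):
            × closes — contains both p4 and \lnot p4.
  branch 2 (add (p1 \leftrightarrow \lnot p1)):
    ((p2 \lor p3) \leftrightarrow p4): β-rule — branch into (p2 \lor p3), p4  //  \lnot (p2 \lor p3), \lnot p4.
      branch 2.1 (add (p2 \lor p3), p4):
        \lnot \lnot (p3 \to p4): β-rule — branch into \lnot p3  //  p4.
          branch 2.1.1 (add \lnot p3):
            (p1 \leftrightarrow \lnot p1): β-rule — branch into p1, \lnot p1  //  \lnot p1, \lnot \lnot p1.
              branch 2.1.1.1 (add p1, \lnot p1):
                × closes — contains both p1 and \lnot p1.
              branch 2.1.1.2 (add \lnot p1, \lnot \lnot p1):
                × closes — contains both p1 and \lnot p1.
          branch 2.1.2 (add p4):
            (p1 \leftrightarrow \lnot p1): β-rule — branch into p1, \lnot p1  //  \lnot p1, \lnot \lnot p1.
              branch 2.1.2.1 (add p1, \lnot p1):
                × closes — contains both p1 and \lnot p1.
              branch 2.1.2.2 (add \lnot p1, \lnot \lnot p1):
                × closes — contains both p1 and \lnot p1.
      branch 2.2 (add \lnot (p2 \lor p3), \lnot p4):
        \lnot (p2 \lor p3): α-rule — add \lnot p2, \lnot p3.
        \lnot \lnot (p3 \to p4): β-rule — branch into \lnot p3  //  p4.
          branch 2.2.1 (add \lnot p3):
            (p1 \leftrightarrow \lnot p1): β-rule — branch into p1, \lnot p1  //  \lnot p1, \lnot \lnot p1.
              branch 2.2.1.1 (add p1, \lnot p1):
                × closes — contains both p1 and \lnot p1.
              branch 2.2.1.2 (add \lnot p1, \lnot \lnot p1):
                × closes — contains both p1 and \lnot p1.
          branch 2.2.2 (add p4):
            × closes — contains both p4 and \lnot p4.
11 branches closed, 2 open.
An open branch gives a countermodel: p1=false, p2=false, p3=true, p4=true (unmentioned atoms arbitrary); the premises hold there but the conclusion fails.

No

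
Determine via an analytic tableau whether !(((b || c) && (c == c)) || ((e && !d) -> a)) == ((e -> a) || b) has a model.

Satisfiable

Initial set: {(!(((b || c) && (c == c)) || ((e && !d) -> a)) == ((e -> a) || b))}.
(!(((b || c) && (c == c)) || ((e && !d) -> a)) == ((e -> a) || b)): β-rule — branch into !(((b || c) && (c == c)) || ((e && !d) -> a)), ((e -> a) || b)  //  !!(((b || c) && (c == c)) || ((e && !d) -> a)), !((e -> a) || b).
  branch 1 (add !(((b || c) && (c == c)) || ((e && !d) -> a)), ((e -> a) || b)):
    !(((b || c) && (c == c)) || ((e && !d) -> a)): α-rule — add !((b || c) && (c == c)), !((e && !d) -> a).
    !((e && !d) -> a): α-rule — add (e && !d), !a.
    (e && !d): α-rule — add e, !d.
    ((e -> a) || b): β-rule — branch into (e -> a)  //  b.
      branch 1.1 (add (e -> a)):
        !((b || c) && (c == c)): β-rule — branch into !(b || c)  //  !(c == c).
          branch 1.1.1 (add !(b || c)):
            !(b || c): α-rule — add !b, !c.
            (e -> a): β-rule — branch into !e  //  a.
              branch 1.1.1.1 (add !e):
                × closes — contains both e and !e.
              branch 1.1.1.2 (add a):
                × closes — contains both a and !a.
          branch 1.1.2 (add !(c == c)):
            (e -> a): β-rule — branch into !e  //  a.
              branch 1.1.2.1 (add !e):
                × closes — contains both e and !e.
              branch 1.1.2.2 (add a):
                × closes — contains both a and !a.
      branch 1.2 (add b):
        !((b || c) && (c == c)): β-rule — branch into !(b || c)  //  !(c == c).
          branch 1.2.1 (add !(b || c)):
            !(b || c): α-rule — add !b, !c.
            × closes — contains both b and !b.
          branch 1.2.2 (add !(c == c)):
            !(c == c): β-rule — branch into c, !c  //  !c, c.
              branch 1.2.2.1 (add c, !c):
                × closes — contains both c and !c.
              branch 1.2.2.2 (add !c, c):
                × closes — contains both c and !c.
  branch 2 (add !!(((b || c) && (c == c)) || ((e && !d) -> a)), !((e -> a) || b)):
    !((e -> a) || b): α-rule — add !(e -> a), !b.
    !(e -> a): α-rule — add e, !a.
    !!(((b || c) && (c == c)) || ((e && !d) -> a)): β-rule — branch into ((b || c) && (c == c))  //  ((e && !d) -> a).
      branch 2.1 (add ((b || c) && (c == c))):
        ((b || c) && (c == c)): α-rule — add (b || c), (c == c).
        (b || c): β-rule — branch into b  //  c.
          branch 2.1.1 (add b):
            × closes — contains both b and !b.
          branch 2.1.2 (add c):
            (c == c): β-rule — branch into c, c  //  !c, !c.
              branch 2.1.2.1 (add c, c):
                ○ open, literals {a=false, b=false, c=true, e=true}.
              branch 2.1.2.2 (add !c, !c):
                × closes — contains both c and !c.
      branch 2.2 (add ((e && !d) -> a)):
        ((e && !d) -> a): β-rule — branch into !(e && !d)  //  a.
          branch 2.2.1 (add !(e && !d)):
            !(e && !d): β-rule — branch into !e  //  !!d.
              branch 2.2.1.1 (add !e):
                × closes — contains both e and !e.
              branch 2.2.1.2 (add !!d):
                ○ open, literals {a=false, b=false, d=true, e=true}.
          branch 2.2.2 (add a):
            × closes — contains both a and !a.
11 branches closed, 2 open.
An open branch gives a satisfying assignment: a=false, b=false, c=true, e=true.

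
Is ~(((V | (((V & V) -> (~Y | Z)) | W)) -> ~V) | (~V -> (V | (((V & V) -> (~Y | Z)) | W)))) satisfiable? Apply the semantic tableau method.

Unsatisfiable

Initial set: {~(((V | (((V & V) -> (~Y | Z)) | W)) -> ~V) | (~V -> (V | (((V & V) -> (~Y | Z)) | W))))}.
~(((V | (((V & V) -> (~Y | Z)) | W)) -> ~V) | (~V -> (V | (((V & V) -> (~Y | Z)) | W)))): α-rule — add ~((V | (((V & V) -> (~Y | Z)) | W)) -> ~V), ~(~V -> (V | (((V & V) -> (~Y | Z)) | W))).
~((V | (((V & V) -> (~Y | Z)) | W)) -> ~V): α-rule — add (V | (((V & V) -> (~Y | Z)) | W)), ~~V.
~(~V -> (V | (((V & V) -> (~Y | Z)) | W))): α-rule — add ~V, ~(V | (((V & V) -> (~Y | Z)) | W)).
× closes — contains both V and ~V.
All 1 branch closes.
Every branch closed; the formula is unsatisfiable.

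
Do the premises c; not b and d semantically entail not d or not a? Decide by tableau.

No

Initial set: {c; (not b and d); not (not d or not a)}.
(not b and d): α-rule — add not b, d.
not (not d or not a): α-rule — add not not d, not not a.
○ open, literals {a=T, b=F, c=T, d=T}.
0 branches closed, 1 open.
An open branch gives a countermodel: a=T, b=F, c=T, d=T (unmentioned atoms arbitrary); the premises hold there but the conclusion fails.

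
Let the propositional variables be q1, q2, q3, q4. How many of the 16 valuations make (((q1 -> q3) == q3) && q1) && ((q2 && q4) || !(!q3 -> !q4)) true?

3

Initial set: {T ((((q1 -> q3) == q3) && q1) && ((q2 && q4) || !(!q3 -> !q4)))}.
T ((((q1 -> q3) == q3) && q1) && ((q2 && q4) || !(!q3 -> !q4))): α-rule — add T (((q1 -> q3) == q3) && q1), T ((q2 && q4) || !(!q3 -> !q4)).
T (((q1 -> q3) == q3) && q1): α-rule — add T ((q1 -> q3) == q3), T q1.
T ((q2 && q4) || !(!q3 -> !q4)): β-rule — branch into T (q2 && q4)  //  T !(!q3 -> !q4).
  branch 1 (add T (q2 && q4)):
    T (q2 && q4): α-rule — add T q2, T q4.
    T ((q1 -> q3) == q3): β-rule — branch into T (q1 -> q3), T q3  //  F (q1 -> q3), F q3.
      branch 1.1 (add T (q1 -> q3), T q3):
        T (q1 -> q3): β-rule — branch into F q1  //  T q3.
          branch 1.1.1 (add F q1):
            × closes — contains both q1 and !q1.
          branch 1.1.2 (add T q3):
            ○ open, literals {q1=1, q2=1, q3=1, q4=1}.
      branch 1.2 (add F (q1 -> q3), F q3):
        F (q1 -> q3): α-rule — add T q1, F q3.
        ○ open, literals {q1=1, q2=1, q3=0, q4=1}.
  branch 2 (add T !(!q3 -> !q4)):
    T !(!q3 -> !q4): α-rule — add T !q3, F !q4.
    T ((q1 -> q3) == q3): β-rule — branch into T (q1 -> q3), T q3  //  F (q1 -> q3), F q3.
      branch 2.1 (add T (q1 -> q3), T q3):
        × closes — contains both q3 and !q3.
      branch 2.2 (add F (q1 -> q3), F q3):
        F (q1 -> q3): α-rule — add T q1, F q3.
        ○ open, literals {q1=1, q3=0, q4=1}.
2 branches closed, 3 open.
Each open branch fixes some atoms; the unmentioned ones are free. Counting distinct full assignments: branch {q1=1, q2=1, q3=1, q4=1} (none free) contributes 1 new; branch {q1=1, q2=1, q3=0, q4=1} (none free) contributes 1 new; branch {q1=1, q3=0, q4=1} (q2) contributes 1 new. Total: 3.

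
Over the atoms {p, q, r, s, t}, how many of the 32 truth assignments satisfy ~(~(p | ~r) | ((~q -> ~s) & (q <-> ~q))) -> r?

Initial set: {T (~(~(p | ~r) | ((~q -> ~s) & (q <-> ~q))) -> r)}.
T (~(~(p | ~r) | ((~q -> ~s) & (q <-> ~q))) -> r): β-rule — branch into F ~(~(p | ~r) | ((~q -> ~s) & (q <-> ~q)))  //  T r.
  branch 1 (add F ~(~(p | ~r) | ((~q -> ~s) & (q <-> ~q)))):
    F ~(~(p | ~r) | ((~q -> ~s) & (q <-> ~q))): β-rule — branch into T ~(p | ~r)  //  T ((~q -> ~s) & (q <-> ~q)).
      branch 1.1 (add T ~(p | ~r)):
        T ~(p | ~r): α-rule — add F p, F ~r.
        ○ open, literals {p=F, r=T}.
      branch 1.2 (add T ((~q -> ~s) & (q <-> ~q))):
        T ((~q -> ~s) & (q <-> ~q)): α-rule — add T (~q -> ~s), T (q <-> ~q).
        T (~q -> ~s): β-rule — branch into F ~q  //  T ~s.
          branch 1.2.1 (add F ~q):
            T (q <-> ~q): β-rule — branch into T q, T ~q  //  F q, F ~q.
              branch 1.2.1.1 (add T q, T ~q):
                × closes — contains both q and ~q.
              branch 1.2.1.2 (add F q, F ~q):
                × closes — contains both q and ~q.
          branch 1.2.2 (add T ~s):
            T (q <-> ~q): β-rule — branch into T q, T ~q  //  F q, F ~q.
              branch 1.2.2.1 (add T q, T ~q):
                × closes — contains both q and ~q.
              branch 1.2.2.2 (add F q, F ~q):
                × closes — contains both q and ~q.
  branch 2 (add T r):
    ○ open, literals {r=T}.
4 branches closed, 2 open.
Each open branch fixes some atoms; the unmentioned ones are free. Counting distinct full assignments: branch {p=F, r=T} (q, s, t) contributes 8 new; branch {r=T} (p, q, s, t) contributes 8 new. Total: 16.

16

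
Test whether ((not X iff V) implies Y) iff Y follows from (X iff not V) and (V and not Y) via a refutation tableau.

Yes

Initial set: {((X iff not V) and (V and not Y)); not (((not X iff V) implies Y) iff Y)}.
((X iff not V) and (V and not Y)): α-rule — add (X iff not V), (V and not Y).
(V and not Y): α-rule — add V, not Y.
not (((not X iff V) implies Y) iff Y): β-rule — branch into ((not X iff V) implies Y), not Y  //  not ((not X iff V) implies Y), Y.
  branch 1 (add ((not X iff V) implies Y), not Y):
    (X iff not V): β-rule — branch into X, not V  //  not X, not not V.
      branch 1.1 (add X, not V):
        × closes — contains both V and not V.
      branch 1.2 (add not X, not not V):
        ((not X iff V) implies Y): β-rule — branch into not (not X iff V)  //  Y.
          branch 1.2.1 (add not (not X iff V)):
            not (not X iff V): β-rule — branch into not X, not V  //  not not X, V.
              branch 1.2.1.1 (add not X, not V):
                × closes — contains both V and not V.
              branch 1.2.1.2 (add not not X, V):
                × closes — contains both X and not X.
          branch 1.2.2 (add Y):
            × closes — contains both Y and not Y.
  branch 2 (add not ((not X iff V) implies Y), Y):
    × closes — contains both Y and not Y.
All 5 branches close.
Every branch closed, so the premises entail the conclusion.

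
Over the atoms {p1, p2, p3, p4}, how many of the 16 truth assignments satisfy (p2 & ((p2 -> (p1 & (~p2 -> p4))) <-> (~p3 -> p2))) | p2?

Initial set: {((p2 & ((p2 -> (p1 & (~p2 -> p4))) <-> (~p3 -> p2))) | p2)}.
((p2 & ((p2 -> (p1 & (~p2 -> p4))) <-> (~p3 -> p2))) | p2): β-rule — branch into (p2 & ((p2 -> (p1 & (~p2 -> p4))) <-> (~p3 -> p2)))  //  p2.
  branch 1 (add (p2 & ((p2 -> (p1 & (~p2 -> p4))) <-> (~p3 -> p2)))):
    (p2 & ((p2 -> (p1 & (~p2 -> p4))) <-> (~p3 -> p2))): α-rule — add p2, ((p2 -> (p1 & (~p2 -> p4))) <-> (~p3 -> p2)).
    ((p2 -> (p1 & (~p2 -> p4))) <-> (~p3 -> p2)): β-rule — branch into (p2 -> (p1 & (~p2 -> p4))), (~p3 -> p2)  //  ~(p2 -> (p1 & (~p2 -> p4))), ~(~p3 -> p2).
      branch 1.1 (add (p2 -> (p1 & (~p2 -> p4))), (~p3 -> p2)):
        (p2 -> (p1 & (~p2 -> p4))): β-rule — branch into ~p2  //  (p1 & (~p2 -> p4)).
          branch 1.1.1 (add ~p2):
            × closes — contains both p2 and ~p2.
          branch 1.1.2 (add (p1 & (~p2 -> p4))):
            (p1 & (~p2 -> p4)): α-rule — add p1, (~p2 -> p4).
            (~p3 -> p2): β-rule — branch into ~~p3  //  p2.
              branch 1.1.2.1 (add ~~p3):
                (~p2 -> p4): β-rule — branch into ~~p2  //  p4.
                  branch 1.1.2.1.1 (add ~~p2):
                    ○ open, literals {p1=true, p2=true, p3=true}.
                  branch 1.1.2.1.2 (add p4):
                    ○ open, literals {p1=true, p2=true, p3=true, p4=true}.
              branch 1.1.2.2 (add p2):
                (~p2 -> p4): β-rule — branch into ~~p2  //  p4.
                  branch 1.1.2.2.1 (add ~~p2):
                    ○ open, literals {p1=true, p2=true}.
                  branch 1.1.2.2.2 (add p4):
                    ○ open, literals {p1=true, p2=true, p4=true}.
      branch 1.2 (add ~(p2 -> (p1 & (~p2 -> p4))), ~(~p3 -> p2)):
        ~(p2 -> (p1 & (~p2 -> p4))): α-rule — add p2, ~(p1 & (~p2 -> p4)).
        ~(~p3 -> p2): α-rule — add ~p3, ~p2.
        × closes — contains both p2 and ~p2.
  branch 2 (add p2):
    ○ open, literals {p2=true}.
2 branches closed, 5 open.
Each open branch fixes some atoms; the unmentioned ones are free. Counting distinct full assignments: branch {p1=true, p2=true, p3=true} (p4) contributes 2 new; branch {p1=true, p2=true, p3=true, p4=true} (none free) contributes 0 new; branch {p1=true, p2=true} (p3, p4) contributes 2 new; branch {p1=true, p2=true, p4=true} (p3) contributes 0 new; branch {p2=true} (p1, p3, p4) contributes 4 new. Total: 8.

8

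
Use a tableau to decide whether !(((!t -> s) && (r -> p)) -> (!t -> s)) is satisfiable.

Unsatisfiable

Initial set: {!(((!t -> s) && (r -> p)) -> (!t -> s))}.
!(((!t -> s) && (r -> p)) -> (!t -> s)): α-rule — add ((!t -> s) && (r -> p)), !(!t -> s).
((!t -> s) && (r -> p)): α-rule — add (!t -> s), (r -> p).
!(!t -> s): α-rule — add !t, !s.
(!t -> s): β-rule — branch into !!t  //  s.
  branch 1 (add !!t):
    × closes — contains both t and !t.
  branch 2 (add s):
    × closes — contains both s and !s.
All 2 branches close.
Every branch closed; the formula is unsatisfiable.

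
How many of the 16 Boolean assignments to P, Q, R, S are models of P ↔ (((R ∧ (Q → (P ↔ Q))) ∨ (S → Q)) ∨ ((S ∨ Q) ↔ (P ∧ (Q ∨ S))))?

9

Initial set: {(P ↔ (((R ∧ (Q → (P ↔ Q))) ∨ (S → Q)) ∨ ((S ∨ Q) ↔ (P ∧ (Q ∨ S)))))}.
(P ↔ (((R ∧ (Q → (P ↔ Q))) ∨ (S → Q)) ∨ ((S ∨ Q) ↔ (P ∧ (Q ∨ S))))): β-rule — branch into P, (((R ∧ (Q → (P ↔ Q))) ∨ (S → Q)) ∨ ((S ∨ Q) ↔ (P ∧ (Q ∨ S))))  //  ¬P, ¬(((R ∧ (Q → (P ↔ Q))) ∨ (S → Q)) ∨ ((S ∨ Q) ↔ (P ∧ (Q ∨ S)))).
  branch 1 (add P, (((R ∧ (Q → (P ↔ Q))) ∨ (S → Q)) ∨ ((S ∨ Q) ↔ (P ∧ (Q ∨ S))))):
    (((R ∧ (Q → (P ↔ Q))) ∨ (S → Q)) ∨ ((S ∨ Q) ↔ (P ∧ (Q ∨ S)))): β-rule — branch into ((R ∧ (Q → (P ↔ Q))) ∨ (S → Q))  //  ((S ∨ Q) ↔ (P ∧ (Q ∨ S))).
      branch 1.1 (add ((R ∧ (Q → (P ↔ Q))) ∨ (S → Q))):
        ((R ∧ (Q → (P ↔ Q))) ∨ (S → Q)): β-rule — branch into (R ∧ (Q → (P ↔ Q)))  //  (S → Q).
          branch 1.1.1 (add (R ∧ (Q → (P ↔ Q)))):
            (R ∧ (Q → (P ↔ Q))): α-rule — add R, (Q → (P ↔ Q)).
            (Q → (P ↔ Q)): β-rule — branch into ¬Q  //  (P ↔ Q).
              branch 1.1.1.1 (add ¬Q):
                ○ open, literals {P=1, Q=0, R=1}.
              branch 1.1.1.2 (add (P ↔ Q)):
                (P ↔ Q): β-rule — branch into P, Q  //  ¬P, ¬Q.
                  branch 1.1.1.2.1 (add P, Q):
                    ○ open, literals {P=1, Q=1, R=1}.
                  branch 1.1.1.2.2 (add ¬P, ¬Q):
                    × closes — contains both P and ¬P.
          branch 1.1.2 (add (S → Q)):
            (S → Q): β-rule — branch into ¬S  //  Q.
              branch 1.1.2.1 (add ¬S):
                ○ open, literals {P=1, S=0}.
              branch 1.1.2.2 (add Q):
                ○ open, literals {P=1, Q=1}.
      branch 1.2 (add ((S ∨ Q) ↔ (P ∧ (Q ∨ S)))):
        ((S ∨ Q) ↔ (P ∧ (Q ∨ S))): β-rule — branch into (S ∨ Q), (P ∧ (Q ∨ S))  //  ¬(S ∨ Q), ¬(P ∧ (Q ∨ S)).
          branch 1.2.1 (add (S ∨ Q), (P ∧ (Q ∨ S))):
            (P ∧ (Q ∨ S)): α-rule — add P, (Q ∨ S).
            (S ∨ Q): β-rule — branch into S  //  Q.
              branch 1.2.1.1 (add S):
                (Q ∨ S): β-rule — branch into Q  //  S.
                  branch 1.2.1.1.1 (add Q):
                    ○ open, literals {P=1, Q=1, S=1}.
                  branch 1.2.1.1.2 (add S):
                    ○ open, literals {P=1, S=1}.
              branch 1.2.1.2 (add Q):
                (Q ∨ S): β-rule — branch into Q  //  S.
                  branch 1.2.1.2.1 (add Q):
                    ○ open, literals {P=1, Q=1}.
                  branch 1.2.1.2.2 (add S):
                    ○ open, literals {P=1, Q=1, S=1}.
          branch 1.2.2 (add ¬(S ∨ Q), ¬(P ∧ (Q ∨ S))):
            ¬(S ∨ Q): α-rule — add ¬S, ¬Q.
            ¬(P ∧ (Q ∨ S)): β-rule — branch into ¬P  //  ¬(Q ∨ S).
              branch 1.2.2.1 (add ¬P):
                × closes — contains both P and ¬P.
              branch 1.2.2.2 (add ¬(Q ∨ S)):
                ¬(Q ∨ S): α-rule — add ¬Q, ¬S.
                ○ open, literals {P=1, Q=0, S=0}.
  branch 2 (add ¬P, ¬(((R ∧ (Q → (P ↔ Q))) ∨ (S → Q)) ∨ ((S ∨ Q) ↔ (P ∧ (Q ∨ S))))):
    ¬(((R ∧ (Q → (P ↔ Q))) ∨ (S → Q)) ∨ ((S ∨ Q) ↔ (P ∧ (Q ∨ S)))): α-rule — add ¬((R ∧ (Q → (P ↔ Q))) ∨ (S → Q)), ¬((S ∨ Q) ↔ (P ∧ (Q ∨ S))).
    ¬((R ∧ (Q → (P ↔ Q))) ∨ (S → Q)): α-rule — add ¬(R ∧ (Q → (P ↔ Q))), ¬(S → Q).
    ¬(S → Q): α-rule — add S, ¬Q.
    ¬((S ∨ Q) ↔ (P ∧ (Q ∨ S))): β-rule — branch into (S ∨ Q), ¬(P ∧ (Q ∨ S))  //  ¬(S ∨ Q), (P ∧ (Q ∨ S)).
      branch 2.1 (add (S ∨ Q), ¬(P ∧ (Q ∨ S))):
        ¬(R ∧ (Q → (P ↔ Q))): β-rule — branch into ¬R  //  ¬(Q → (P ↔ Q)).
          branch 2.1.1 (add ¬R):
            (S ∨ Q): β-rule — branch into S  //  Q.
              branch 2.1.1.1 (add S):
                ¬(P ∧ (Q ∨ S)): β-rule — branch into ¬P  //  ¬(Q ∨ S).
                  branch 2.1.1.1.1 (add ¬P):
                    ○ open, literals {P=0, Q=0, R=0, S=1}.
                  branch 2.1.1.1.2 (add ¬(Q ∨ S)):
                    ¬(Q ∨ S): α-rule — add ¬Q, ¬S.
                    × closes — contains both S and ¬S.
              branch 2.1.1.2 (add Q):
                × closes — contains both Q and ¬Q.
          branch 2.1.2 (add ¬(Q → (P ↔ Q))):
            ¬(Q → (P ↔ Q)): α-rule — add Q, ¬(P ↔ Q).
            × closes — contains both Q and ¬Q.
      branch 2.2 (add ¬(S ∨ Q), (P ∧ (Q ∨ S))):
        ¬(S ∨ Q): α-rule — add ¬S, ¬Q.
        × closes — contains both S and ¬S.
6 branches closed, 10 open.
Each open branch fixes some atoms; the unmentioned ones are free. Counting distinct full assignments: branch {P=1, Q=0, R=1} (S) contributes 2 new; branch {P=1, Q=1, R=1} (S) contributes 2 new; branch {P=1, S=0} (Q, R) contributes 2 new; branch {P=1, Q=1} (R, S) contributes 1 new; branch {P=1, Q=1, S=1} (R) contributes 0 new; branch {P=1, S=1} (Q, R) contributes 1 new; branch {P=1, Q=1} (R, S) contributes 0 new; branch {P=1, Q=1, S=1} (R) contributes 0 new; branch {P=1, Q=0, S=0} (R) contributes 0 new; branch {P=0, Q=0, R=0, S=1} (none free) contributes 1 new. Total: 9.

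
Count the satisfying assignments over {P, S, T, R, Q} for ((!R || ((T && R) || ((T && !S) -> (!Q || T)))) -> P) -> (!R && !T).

20

Initial set: {(((!R || ((T && R) || ((T && !S) -> (!Q || T)))) -> P) -> (!R && !T))}.
(((!R || ((T && R) || ((T && !S) -> (!Q || T)))) -> P) -> (!R && !T)): β-rule — branch into !((!R || ((T && R) || ((T && !S) -> (!Q || T)))) -> P)  //  (!R && !T).
  branch 1 (add !((!R || ((T && R) || ((T && !S) -> (!Q || T)))) -> P)):
    !((!R || ((T && R) || ((T && !S) -> (!Q || T)))) -> P): α-rule — add (!R || ((T && R) || ((T && !S) -> (!Q || T)))), !P.
    (!R || ((T && R) || ((T && !S) -> (!Q || T)))): β-rule — branch into !R  //  ((T && R) || ((T && !S) -> (!Q || T))).
      branch 1.1 (add !R):
        ○ open, literals {P=false, R=false}.
      branch 1.2 (add ((T && R) || ((T && !S) -> (!Q || T)))):
        ((T && R) || ((T && !S) -> (!Q || T))): β-rule — branch into (T && R)  //  ((T && !S) -> (!Q || T)).
          branch 1.2.1 (add (T && R)):
            (T && R): α-rule — add T, R.
            ○ open, literals {P=false, R=true, T=true}.
          branch 1.2.2 (add ((T && !S) -> (!Q || T))):
            ((T && !S) -> (!Q || T)): β-rule — branch into !(T && !S)  //  (!Q || T).
              branch 1.2.2.1 (add !(T && !S)):
                !(T && !S): β-rule — branch into !T  //  !!S.
                  branch 1.2.2.1.1 (add !T):
                    ○ open, literals {P=false, T=false}.
                  branch 1.2.2.1.2 (add !!S):
                    ○ open, literals {P=false, S=true}.
              branch 1.2.2.2 (add (!Q || T)):
                (!Q || T): β-rule — branch into !Q  //  T.
                  branch 1.2.2.2.1 (add !Q):
                    ○ open, literals {P=false, Q=false}.
                  branch 1.2.2.2.2 (add T):
                    ○ open, literals {P=false, T=true}.
  branch 2 (add (!R && !T)):
    (!R && !T): α-rule — add !R, !T.
    ○ open, literals {R=false, T=false}.
0 branches closed, 7 open.
Each open branch fixes some atoms; the unmentioned ones are free. Counting distinct full assignments: branch {P=false, R=false} (S, T, Q) contributes 8 new; branch {P=false, R=true, T=true} (S, Q) contributes 4 new; branch {P=false, T=false} (S, R, Q) contributes 4 new; branch {P=false, S=true} (T, R, Q) contributes 0 new; branch {P=false, Q=false} (S, T, R) contributes 0 new; branch {P=false, T=true} (S, R, Q) contributes 0 new; branch {R=false, T=false} (P, S, Q) contributes 4 new. Total: 20.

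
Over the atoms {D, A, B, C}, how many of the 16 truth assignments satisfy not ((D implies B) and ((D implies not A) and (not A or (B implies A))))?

Initial set: {not ((D implies B) and ((D implies not A) and (not A or (B implies A))))}.
not ((D implies B) and ((D implies not A) and (not A or (B implies A)))): β-rule — branch into not (D implies B)  //  not ((D implies not A) and (not A or (B implies A))).
  branch 1 (add not (D implies B)):
    not (D implies B): α-rule — add D, not B.
    ○ open, literals {B=false, D=true}.
  branch 2 (add not ((D implies not A) and (not A or (B implies A)))):
    not ((D implies not A) and (not A or (B implies A))): β-rule — branch into not (D implies not A)  //  not (not A or (B implies A)).
      branch 2.1 (add not (D implies not A)):
        not (D implies not A): α-rule — add D, not not A.
        ○ open, literals {A=true, D=true}.
      branch 2.2 (add not (not A or (B implies A))):
        not (not A or (B implies A)): α-rule — add not not A, not (B implies A).
        not (B implies A): α-rule — add B, not A.
        × closes — contains both A and not A.
1 branch closed, 2 open.
Each open branch fixes some atoms; the unmentioned ones are free. Counting distinct full assignments: branch {B=false, D=true} (A, C) contributes 4 new; branch {A=true, D=true} (B, C) contributes 2 new. Total: 6.

6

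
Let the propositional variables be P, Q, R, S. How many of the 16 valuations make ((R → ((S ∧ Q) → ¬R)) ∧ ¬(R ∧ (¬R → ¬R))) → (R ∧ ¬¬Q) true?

Initial set: {T (((R → ((S ∧ Q) → ¬R)) ∧ ¬(R ∧ (¬R → ¬R))) → (R ∧ ¬¬Q))}.
T (((R → ((S ∧ Q) → ¬R)) ∧ ¬(R ∧ (¬R → ¬R))) → (R ∧ ¬¬Q)): β-rule — branch into F ((R → ((S ∧ Q) → ¬R)) ∧ ¬(R ∧ (¬R → ¬R)))  //  T (R ∧ ¬¬Q).
  branch 1 (add F ((R → ((S ∧ Q) → ¬R)) ∧ ¬(R ∧ (¬R → ¬R)))):
    F ((R → ((S ∧ Q) → ¬R)) ∧ ¬(R ∧ (¬R → ¬R))): β-rule — branch into F (R → ((S ∧ Q) → ¬R))  //  F ¬(R ∧ (¬R → ¬R)).
      branch 1.1 (add F (R → ((S ∧ Q) → ¬R))):
        F (R → ((S ∧ Q) → ¬R)): α-rule — add T R, F ((S ∧ Q) → ¬R).
        F ((S ∧ Q) → ¬R): α-rule — add T (S ∧ Q), F ¬R.
        T (S ∧ Q): α-rule — add T S, T Q.
        ○ open, literals {Q=1, R=1, S=1}.
      branch 1.2 (add F ¬(R ∧ (¬R → ¬R))):
        F ¬(R ∧ (¬R → ¬R)): α-rule — add T R, T (¬R → ¬R).
        T (¬R → ¬R): β-rule — branch into F ¬R  //  T ¬R.
          branch 1.2.1 (add F ¬R):
            ○ open, literals {R=1}.
          branch 1.2.2 (add T ¬R):
            × closes — contains both R and ¬R.
  branch 2 (add T (R ∧ ¬¬Q)):
    T (R ∧ ¬¬Q): α-rule — add T R, T ¬¬Q.
    T ¬¬Q: drop double negation, giving T Q.
    ○ open, literals {Q=1, R=1}.
1 branch closed, 3 open.
Each open branch fixes some atoms; the unmentioned ones are free. Counting distinct full assignments: branch {Q=1, R=1, S=1} (P) contributes 2 new; branch {R=1} (P, Q, S) contributes 6 new; branch {Q=1, R=1} (P, S) contributes 0 new. Total: 8.

8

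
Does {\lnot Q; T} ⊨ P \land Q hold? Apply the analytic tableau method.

Initial set: {\lnot Q; T; \lnot (P \land Q)}.
\lnot (P \land Q): β-rule — branch into \lnot P  //  \lnot Q.
  branch 1 (add \lnot P):
    ○ open, literals {P=0, Q=0, T=1}.
  branch 2 (add \lnot Q):
    ○ open, literals {Q=0, T=1}.
0 branches closed, 2 open.
An open branch gives a countermodel: P=0, Q=0, T=1 (unmentioned atoms arbitrary); the premises hold there but the conclusion fails.

No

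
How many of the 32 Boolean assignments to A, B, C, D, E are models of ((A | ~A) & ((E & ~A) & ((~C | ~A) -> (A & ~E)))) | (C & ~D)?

Initial set: {T (((A | ~A) & ((E & ~A) & ((~C | ~A) -> (A & ~E)))) | (C & ~D))}.
T (((A | ~A) & ((E & ~A) & ((~C | ~A) -> (A & ~E)))) | (C & ~D)): β-rule — branch into T ((A | ~A) & ((E & ~A) & ((~C | ~A) -> (A & ~E))))  //  T (C & ~D).
  branch 1 (add T ((A | ~A) & ((E & ~A) & ((~C | ~A) -> (A & ~E))))):
    T ((A | ~A) & ((E & ~A) & ((~C | ~A) -> (A & ~E)))): α-rule — add T (A | ~A), T ((E & ~A) & ((~C | ~A) -> (A & ~E))).
    T ((E & ~A) & ((~C | ~A) -> (A & ~E))): α-rule — add T (E & ~A), T ((~C | ~A) -> (A & ~E)).
    T (E & ~A): α-rule — add T E, T ~A.
    T (A | ~A): β-rule — branch into T A  //  T ~A.
      branch 1.1 (add T A):
        × closes — contains both A and ~A.
      branch 1.2 (add T ~A):
        T ((~C | ~A) -> (A & ~E)): β-rule — branch into F (~C | ~A)  //  T (A & ~E).
          branch 1.2.1 (add F (~C | ~A)):
            F (~C | ~A): α-rule — add F ~C, F ~A.
            × closes — contains both A and ~A.
          branch 1.2.2 (add T (A & ~E)):
            T (A & ~E): α-rule — add T A, T ~E.
            × closes — contains both A and ~A.
  branch 2 (add T (C & ~D)):
    T (C & ~D): α-rule — add T C, T ~D.
    ○ open, literals {C=T, D=F}.
3 branches closed, 1 open.
Each open branch fixes some atoms; the unmentioned ones are free. Counting distinct full assignments: branch {C=T, D=F} (A, B, E) contributes 8 new. Total: 8.

8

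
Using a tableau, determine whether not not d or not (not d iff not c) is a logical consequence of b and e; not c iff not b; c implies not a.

Yes

Initial set: {T (b and e); T (not c iff not b); T (c implies not a); F (not not d or not (not d iff not c))}.
T (b and e): α-rule — add T b, T e.
F (not not d or not (not d iff not c)): α-rule — add F not not d, F not (not d iff not c).
F not not d: drop double negation, giving F d.
T (not c iff not b): β-rule — branch into T not c, T not b  //  F not c, F not b.
  branch 1 (add T not c, T not b):
    × closes — contains both b and not b.
  branch 2 (add F not c, F not b):
    T (c implies not a): β-rule — branch into F c  //  T not a.
      branch 2.1 (add F c):
        × closes — contains both c and not c.
      branch 2.2 (add T not a):
        F not (not d iff not c): β-rule — branch into T not d, T not c  //  F not d, F not c.
          branch 2.2.1 (add T not d, T not c):
            × closes — contains both c and not c.
          branch 2.2.2 (add F not d, F not c):
            × closes — contains both d and not d.
All 4 branches close.
Every branch closed, so the premises entail the conclusion.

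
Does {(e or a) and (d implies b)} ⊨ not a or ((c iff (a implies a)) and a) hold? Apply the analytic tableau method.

No

Initial set: {((e or a) and (d implies b)); not (not a or ((c iff (a implies a)) and a))}.
((e or a) and (d implies b)): α-rule — add (e or a), (d implies b).
not (not a or ((c iff (a implies a)) and a)): α-rule — add not not a, not ((c iff (a implies a)) and a).
(e or a): β-rule — branch into e  //  a.
  branch 1 (add e):
    (d implies b): β-rule — branch into not d  //  b.
      branch 1.1 (add not d):
        not ((c iff (a implies a)) and a): β-rule — branch into not (c iff (a implies a))  //  not a.
          branch 1.1.1 (add not (c iff (a implies a))):
            not (c iff (a implies a)): β-rule — branch into c, not (a implies a)  //  not c, (a implies a).
              branch 1.1.1.1 (add c, not (a implies a)):
                not (a implies a): α-rule — add a, not a.
                × closes — contains both a and not a.
              branch 1.1.1.2 (add not c, (a implies a)):
                (a implies a): β-rule — branch into not a  //  a.
                  branch 1.1.1.2.1 (add not a):
                    × closes — contains both a and not a.
                  branch 1.1.1.2.2 (add a):
                    ○ open, literals {a=true, c=false, d=false, e=true}.
          branch 1.1.2 (add not a):
            × closes — contains both a and not a.
      branch 1.2 (add b):
        not ((c iff (a implies a)) and a): β-rule — branch into not (c iff (a implies a))  //  not a.
          branch 1.2.1 (add not (c iff (a implies a))):
            not (c iff (a implies a)): β-rule — branch into c, not (a implies a)  //  not c, (a implies a).
              branch 1.2.1.1 (add c, not (a implies a)):
                not (a implies a): α-rule — add a, not a.
                × closes — contains both a and not a.
              branch 1.2.1.2 (add not c, (a implies a)):
                (a implies a): β-rule — branch into not a  //  a.
                  branch 1.2.1.2.1 (add not a):
                    × closes — contains both a and not a.
                  branch 1.2.1.2.2 (add a):
                    ○ open, literals {a=true, b=true, c=false, e=true}.
          branch 1.2.2 (add not a):
            × closes — contains both a and not a.
  branch 2 (add a):
    (d implies b): β-rule — branch into not d  //  b.
      branch 2.1 (add not d):
        not ((c iff (a implies a)) and a): β-rule — branch into not (c iff (a implies a))  //  not a.
          branch 2.1.1 (add not (c iff (a implies a))):
            not (c iff (a implies a)): β-rule — branch into c, not (a implies a)  //  not c, (a implies a).
              branch 2.1.1.1 (add c, not (a implies a)):
                not (a implies a): α-rule — add a, not a.
                × closes — contains both a and not a.
              branch 2.1.1.2 (add not c, (a implies a)):
                (a implies a): β-rule — branch into not a  //  a.
                  branch 2.1.1.2.1 (add not a):
                    × closes — contains both a and not a.
                  branch 2.1.1.2.2 (add a):
                    ○ open, literals {a=true, c=false, d=false}.
          branch 2.1.2 (add not a):
            × closes — contains both a and not a.
      branch 2.2 (add b):
        not ((c iff (a implies a)) and a): β-rule — branch into not (c iff (a implies a))  //  not a.
          branch 2.2.1 (add not (c iff (a implies a))):
            not (c iff (a implies a)): β-rule — branch into c, not (a implies a)  //  not c, (a implies a).
              branch 2.2.1.1 (add c, not (a implies a)):
                not (a implies a): α-rule — add a, not a.
                × closes — contains both a and not a.
              branch 2.2.1.2 (add not c, (a implies a)):
                (a implies a): β-rule — branch into not a  //  a.
                  branch 2.2.1.2.1 (add not a):
                    × closes — contains both a and not a.
                  branch 2.2.1.2.2 (add a):
                    ○ open, literals {a=true, b=true, c=false}.
          branch 2.2.2 (add not a):
            × closes — contains both a and not a.
12 branches closed, 4 open.
An open branch gives a countermodel: a=true, c=false, d=false, e=true (unmentioned atoms arbitrary); the premises hold there but the conclusion fails.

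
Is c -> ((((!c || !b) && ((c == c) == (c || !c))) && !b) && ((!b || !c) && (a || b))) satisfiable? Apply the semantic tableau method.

Initial set: {(c -> ((((!c || !b) && ((c == c) == (c || !c))) && !b) && ((!b || !c) && (a || b))))}.
(c -> ((((!c || !b) && ((c == c) == (c || !c))) && !b) && ((!b || !c) && (a || b)))): β-rule — branch into !c  //  ((((!c || !b) && ((c == c) == (c || !c))) && !b) && ((!b || !c) && (a || b))).
  branch 1 (add !c):
    ○ open, literals {c=F}.
  branch 2 (add ((((!c || !b) && ((c == c) == (c || !c))) && !b) && ((!b || !c) && (a || b)))):
    ((((!c || !b) && ((c == c) == (c || !c))) && !b) && ((!b || !c) && (a || b))): α-rule — add (((!c || !b) && ((c == c) == (c || !c))) && !b), ((!b || !c) && (a || b)).
    (((!c || !b) && ((c == c) == (c || !c))) && !b): α-rule — add ((!c || !b) && ((c == c) == (c || !c))), !b.
    ((!b || !c) && (a || b)): α-rule — add (!b || !c), (a || b).
    ((!c || !b) && ((c == c) == (c || !c))): α-rule — add (!c || !b), ((c == c) == (c || !c)).
    (!b || !c): β-rule — branch into !b  //  !c.
      branch 2.1 (add !b):
        (a || b): β-rule — branch into a  //  b.
          branch 2.1.1 (add a):
            (!c || !b): β-rule — branch into !c  //  !b.
              branch 2.1.1.1 (add !c):
                ((c == c) == (c || !c)): β-rule — branch into (c == c), (c || !c)  //  !(c == c), !(c || !c).
                  branch 2.1.1.1.1 (add (c == c), (c || !c)):
                    (c == c): β-rule — branch into c, c  //  !c, !c.
                      branch 2.1.1.1.1.1 (add c, c):
                        × closes — contains both c and !c.
                      branch 2.1.1.1.1.2 (add !c, !c):
                        (c || !c): β-rule — branch into c  //  !c.
                          branch 2.1.1.1.1.2.1 (add c):
                            × closes — contains both c and !c.
                          branch 2.1.1.1.1.2.2 (add !c):
                            ○ open, literals {a=T, b=F, c=F}.
                  branch 2.1.1.1.2 (add !(c == c), !(c || !c)):
                    !(c || !c): α-rule — add !c, !!c.
                    × closes — contains both c and !c.
              branch 2.1.1.2 (add !b):
                ((c == c) == (c || !c)): β-rule — branch into (c == c), (c || !c)  //  !(c == c), !(c || !c).
                  branch 2.1.1.2.1 (add (c == c), (c || !c)):
                    (c == c): β-rule — branch into c, c  //  !c, !c.
                      branch 2.1.1.2.1.1 (add c, c):
                        (c || !c): β-rule — branch into c  //  !c.
                          branch 2.1.1.2.1.1.1 (add c):
                            ○ open, literals {a=T, b=F, c=T}.
                          branch 2.1.1.2.1.1.2 (add !c):
                            × closes — contains both c and !c.
                      branch 2.1.1.2.1.2 (add !c, !c):
                        (c || !c): β-rule — branch into c  //  !c.
                          branch 2.1.1.2.1.2.1 (add c):
                            × closes — contains both c and !c.
                          branch 2.1.1.2.1.2.2 (add !c):
                            ○ open, literals {a=T, b=F, c=F}.
                  branch 2.1.1.2.2 (add !(c == c), !(c || !c)):
                    !(c || !c): α-rule — add !c, !!c.
                    × closes — contains both c and !c.
          branch 2.1.2 (add b):
            × closes — contains both b and !b.
      branch 2.2 (add !c):
        (a || b): β-rule — branch into a  //  b.
          branch 2.2.1 (add a):
            (!c || !b): β-rule — branch into !c  //  !b.
              branch 2.2.1.1 (add !c):
                ((c == c) == (c || !c)): β-rule — branch into (c == c), (c || !c)  //  !(c == c), !(c || !c).
                  branch 2.2.1.1.1 (add (c == c), (c || !c)):
                    (c == c): β-rule — branch into c, c  //  !c, !c.
                      branch 2.2.1.1.1.1 (add c, c):
                        × closes — contains both c and !c.
                      branch 2.2.1.1.1.2 (add !c, !c):
                        (c || !c): β-rule — branch into c  //  !c.
                          branch 2.2.1.1.1.2.1 (add c):
                            × closes — contains both c and !c.
                          branch 2.2.1.1.1.2.2 (add !c):
                            ○ open, literals {a=T, b=F, c=F}.
                  branch 2.2.1.1.2 (add !(c == c), !(c || !c)):
                    !(c || !c): α-rule — add !c, !!c.
                    × closes — contains both c and !c.
              branch 2.2.1.2 (add !b):
                ((c == c) == (c || !c)): β-rule — branch into (c == c), (c || !c)  //  !(c == c), !(c || !c).
                  branch 2.2.1.2.1 (add (c == c), (c || !c)):
                    (c == c): β-rule — branch into c, c  //  !c, !c.
                      branch 2.2.1.2.1.1 (add c, c):
                        × closes — contains both c and !c.
                      branch 2.2.1.2.1.2 (add !c, !c):
                        (c || !c): β-rule — branch into c  //  !c.
                          branch 2.2.1.2.1.2.1 (add c):
                            × closes — contains both c and !c.
                          branch 2.2.1.2.1.2.2 (add !c):
                            ○ open, literals {a=T, b=F, c=F}.
                  branch 2.2.1.2.2 (add !(c == c), !(c || !c)):
                    !(c || !c): α-rule — add !c, !!c.
                    × closes — contains both c and !c.
          branch 2.2.2 (add b):
            × closes — contains both b and !b.
14 branches closed, 6 open.
An open branch gives a satisfying assignment: c=F.

Satisfiable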